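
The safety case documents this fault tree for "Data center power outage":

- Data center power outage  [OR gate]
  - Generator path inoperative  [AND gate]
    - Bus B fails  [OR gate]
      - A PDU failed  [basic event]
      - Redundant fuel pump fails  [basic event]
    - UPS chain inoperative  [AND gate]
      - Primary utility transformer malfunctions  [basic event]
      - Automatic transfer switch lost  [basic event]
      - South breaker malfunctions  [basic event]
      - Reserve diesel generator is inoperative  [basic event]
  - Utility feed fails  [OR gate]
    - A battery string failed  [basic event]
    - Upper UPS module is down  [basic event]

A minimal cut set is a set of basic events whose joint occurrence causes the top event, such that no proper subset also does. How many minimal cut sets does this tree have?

Bus B fails [OR]: union of children's cut sets → 2 cut set(s).
UPS chain inoperative [AND]: one cut set from each child combined → 1 × 1 × 1 × 1 = 1 cut set(s).
Generator path inoperative [AND]: one cut set from each child combined → 2 × 1 = 2 cut set(s).
Utility feed fails [OR]: union of children's cut sets → 2 cut set(s).
Data center power outage [OR]: union of children's cut sets → 4 cut set(s).
Minimal cut sets: {A PDU failed, Automatic transfer switch lost, Primary utility transformer malfunctions, Reserve diesel generator is inoperative, South breaker malfunctions}; {Automatic transfer switch lost, Primary utility transformer malfunctions, Redundant fuel pump fails, Reserve diesel generator is inoperative, South breaker malfunctions}; {A battery string failed}; {Upper UPS module is down}.

4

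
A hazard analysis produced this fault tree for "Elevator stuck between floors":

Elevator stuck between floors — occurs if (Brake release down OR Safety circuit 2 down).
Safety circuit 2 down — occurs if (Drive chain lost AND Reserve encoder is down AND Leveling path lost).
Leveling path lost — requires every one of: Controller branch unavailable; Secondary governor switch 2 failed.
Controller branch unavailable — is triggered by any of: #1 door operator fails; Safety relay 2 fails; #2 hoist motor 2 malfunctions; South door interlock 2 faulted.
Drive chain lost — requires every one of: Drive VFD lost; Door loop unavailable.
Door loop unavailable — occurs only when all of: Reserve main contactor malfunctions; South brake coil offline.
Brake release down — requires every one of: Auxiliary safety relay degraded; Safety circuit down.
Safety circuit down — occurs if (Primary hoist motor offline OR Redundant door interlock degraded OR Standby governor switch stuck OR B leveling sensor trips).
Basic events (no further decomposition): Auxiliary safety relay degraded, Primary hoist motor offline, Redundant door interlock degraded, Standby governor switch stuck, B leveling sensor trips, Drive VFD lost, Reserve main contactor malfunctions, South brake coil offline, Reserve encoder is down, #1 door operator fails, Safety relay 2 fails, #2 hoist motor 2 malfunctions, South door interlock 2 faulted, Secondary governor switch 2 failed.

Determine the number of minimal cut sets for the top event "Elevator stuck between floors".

8

Safety circuit down [OR]: union of children's cut sets → 4 cut set(s).
Brake release down [AND]: one cut set from each child combined → 1 × 4 = 4 cut set(s).
Door loop unavailable [AND]: one cut set from each child combined → 1 × 1 = 1 cut set(s).
Drive chain lost [AND]: one cut set from each child combined → 1 × 1 = 1 cut set(s).
Controller branch unavailable [OR]: union of children's cut sets → 4 cut set(s).
Leveling path lost [AND]: one cut set from each child combined → 4 × 1 = 4 cut set(s).
Safety circuit 2 down [AND]: one cut set from each child combined → 1 × 1 × 4 = 4 cut set(s).
Elevator stuck between floors [OR]: union of children's cut sets → 8 cut set(s).
Minimal cut sets: {Auxiliary safety relay degraded, Primary hoist motor offline}; {Auxiliary safety relay degraded, Redundant door interlock degraded}; {Auxiliary safety relay degraded, Standby governor switch stuck}; {Auxiliary safety relay degraded, B leveling sensor trips}; {#1 door operator fails, Drive VFD lost, Reserve encoder is down, Reserve main contactor malfunctions, Secondary governor switch 2 failed, South brake coil offline}; {Drive VFD lost, Reserve encoder is down, Reserve main contactor malfunctions, Safety relay 2 fails, Secondary governor switch 2 failed, South brake coil offline}; {#2 hoist motor 2 malfunctions, Drive VFD lost, Reserve encoder is down, Reserve main contactor malfunctions, Secondary governor switch 2 failed, South brake coil offline}; {Drive VFD lost, Reserve encoder is down, Reserve main contactor malfunctions, Secondary governor switch 2 failed, South brake coil offline, South door interlock 2 faulted}.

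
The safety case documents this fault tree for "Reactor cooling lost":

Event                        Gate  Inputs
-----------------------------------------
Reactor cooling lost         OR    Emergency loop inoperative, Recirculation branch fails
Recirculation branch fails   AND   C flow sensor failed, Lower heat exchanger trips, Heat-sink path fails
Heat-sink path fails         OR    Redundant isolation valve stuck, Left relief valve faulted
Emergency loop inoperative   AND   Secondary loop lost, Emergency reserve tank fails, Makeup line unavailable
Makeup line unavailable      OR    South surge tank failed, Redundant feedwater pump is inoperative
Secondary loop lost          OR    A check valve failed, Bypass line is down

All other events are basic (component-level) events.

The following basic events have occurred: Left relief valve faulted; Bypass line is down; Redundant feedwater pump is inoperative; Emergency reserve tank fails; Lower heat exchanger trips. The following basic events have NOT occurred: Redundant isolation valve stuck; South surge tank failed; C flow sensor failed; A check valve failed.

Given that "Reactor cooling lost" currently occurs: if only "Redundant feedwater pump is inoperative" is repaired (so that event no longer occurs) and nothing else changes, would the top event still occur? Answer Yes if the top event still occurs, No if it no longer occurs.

Counterfactual: set "Redundant feedwater pump is inoperative" to not occurred.
Secondary loop lost [OR]: A check valve failed=not, Bypass line is down=occurs → at least one input occurs → occurs.
Makeup line unavailable [OR]: South surge tank failed=not, Redundant feedwater pump is inoperative=not → no input occurs → does not occur.
Emergency loop inoperative [AND]: Secondary loop lost=occurs, Emergency reserve tank fails=occurs, Makeup line unavailable=not → not all inputs occur → does not occur.
Heat-sink path fails [OR]: Redundant isolation valve stuck=not, Left relief valve faulted=occurs → at least one input occurs → occurs.
Recirculation branch fails [AND]: C flow sensor failed=not, Lower heat exchanger trips=occurs, Heat-sink path fails=occurs → not all inputs occur → does not occur.
Reactor cooling lost [OR]: Emergency loop inoperative=not, Recirculation branch fails=not → no input occurs → does not occur.

No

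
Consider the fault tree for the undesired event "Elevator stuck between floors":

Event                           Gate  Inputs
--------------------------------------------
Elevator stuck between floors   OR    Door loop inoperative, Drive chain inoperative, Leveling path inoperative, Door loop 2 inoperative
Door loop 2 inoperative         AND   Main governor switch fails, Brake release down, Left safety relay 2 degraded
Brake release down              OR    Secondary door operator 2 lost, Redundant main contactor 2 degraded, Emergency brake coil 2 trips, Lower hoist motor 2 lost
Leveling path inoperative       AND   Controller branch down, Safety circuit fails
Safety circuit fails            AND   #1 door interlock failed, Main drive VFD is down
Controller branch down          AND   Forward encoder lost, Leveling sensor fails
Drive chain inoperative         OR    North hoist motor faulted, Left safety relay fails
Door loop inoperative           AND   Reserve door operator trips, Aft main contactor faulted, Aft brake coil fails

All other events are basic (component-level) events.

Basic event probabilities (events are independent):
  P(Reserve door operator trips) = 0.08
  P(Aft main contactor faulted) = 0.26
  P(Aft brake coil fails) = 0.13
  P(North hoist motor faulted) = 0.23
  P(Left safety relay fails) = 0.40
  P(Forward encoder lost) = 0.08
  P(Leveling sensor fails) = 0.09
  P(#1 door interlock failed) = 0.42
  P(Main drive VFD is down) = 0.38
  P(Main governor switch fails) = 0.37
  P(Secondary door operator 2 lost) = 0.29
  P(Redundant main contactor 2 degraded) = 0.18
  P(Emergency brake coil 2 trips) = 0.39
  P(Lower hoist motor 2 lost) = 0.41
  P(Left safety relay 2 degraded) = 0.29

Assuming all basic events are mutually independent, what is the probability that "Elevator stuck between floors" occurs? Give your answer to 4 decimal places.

0.5788

P(Door loop inoperative) [AND] = 0.08 × 0.26 × 0.13 = 0.002704
P(Drive chain inoperative) [OR] = 1 − (1−0.23) × (1−0.40) = 0.538000
P(Controller branch down) [AND] = 0.08 × 0.09 = 0.007200
P(Safety circuit fails) [AND] = 0.42 × 0.38 = 0.159600
P(Leveling path inoperative) [AND] = 0.007200 × 0.159600 = 0.001149
P(Brake release down) [OR] = 1 − (1−0.29) × (1−0.18) × (1−0.39) × (1−0.41) = 0.790466
P(Door loop 2 inoperative) [AND] = 0.37 × 0.790466 × 0.29 = 0.084817
P(Elevator stuck between floors) [OR] = 1 − (1−0.002704) × (1−0.538000) × (1−0.001149) × (1−0.084817) = 0.578813
Rounded to 4 decimal places: P(Elevator stuck between floors) ≈ 0.5788.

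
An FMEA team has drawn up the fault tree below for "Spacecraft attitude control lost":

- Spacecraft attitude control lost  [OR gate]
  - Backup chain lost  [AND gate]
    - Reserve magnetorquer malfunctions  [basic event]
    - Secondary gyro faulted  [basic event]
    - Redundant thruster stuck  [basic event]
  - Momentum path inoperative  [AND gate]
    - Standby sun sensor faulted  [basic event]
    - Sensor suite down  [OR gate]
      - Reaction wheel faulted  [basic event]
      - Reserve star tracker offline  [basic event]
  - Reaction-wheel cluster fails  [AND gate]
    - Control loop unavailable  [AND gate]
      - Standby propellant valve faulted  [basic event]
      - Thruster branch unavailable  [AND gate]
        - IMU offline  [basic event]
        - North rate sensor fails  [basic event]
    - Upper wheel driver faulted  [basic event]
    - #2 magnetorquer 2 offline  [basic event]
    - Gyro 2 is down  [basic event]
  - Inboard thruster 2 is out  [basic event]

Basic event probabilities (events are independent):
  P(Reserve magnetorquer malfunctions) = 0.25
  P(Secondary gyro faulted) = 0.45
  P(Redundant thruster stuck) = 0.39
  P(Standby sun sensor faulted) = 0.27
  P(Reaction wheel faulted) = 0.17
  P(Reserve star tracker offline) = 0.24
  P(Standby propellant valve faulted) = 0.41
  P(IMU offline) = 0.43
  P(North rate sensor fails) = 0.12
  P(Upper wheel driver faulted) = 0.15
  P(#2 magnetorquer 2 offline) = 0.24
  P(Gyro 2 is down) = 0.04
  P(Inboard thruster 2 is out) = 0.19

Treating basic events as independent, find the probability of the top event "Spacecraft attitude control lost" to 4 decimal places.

0.3028

P(Backup chain lost) [AND] = 0.25 × 0.45 × 0.39 = 0.043875
P(Sensor suite down) [OR] = 1 − (1−0.17) × (1−0.24) = 0.369200
P(Momentum path inoperative) [AND] = 0.27 × 0.369200 = 0.099684
P(Thruster branch unavailable) [AND] = 0.43 × 0.12 = 0.051600
P(Control loop unavailable) [AND] = 0.41 × 0.051600 = 0.021156
P(Reaction-wheel cluster fails) [AND] = 0.021156 × 0.15 × 0.24 × 0.04 = 0.000030
P(Spacecraft attitude control lost) [OR] = 1 − (1−0.043875) × (1−0.099684) × (1−0.000030) × (1−0.19) = 0.302761
Rounded to 4 decimal places: P(Spacecraft attitude control lost) ≈ 0.3028.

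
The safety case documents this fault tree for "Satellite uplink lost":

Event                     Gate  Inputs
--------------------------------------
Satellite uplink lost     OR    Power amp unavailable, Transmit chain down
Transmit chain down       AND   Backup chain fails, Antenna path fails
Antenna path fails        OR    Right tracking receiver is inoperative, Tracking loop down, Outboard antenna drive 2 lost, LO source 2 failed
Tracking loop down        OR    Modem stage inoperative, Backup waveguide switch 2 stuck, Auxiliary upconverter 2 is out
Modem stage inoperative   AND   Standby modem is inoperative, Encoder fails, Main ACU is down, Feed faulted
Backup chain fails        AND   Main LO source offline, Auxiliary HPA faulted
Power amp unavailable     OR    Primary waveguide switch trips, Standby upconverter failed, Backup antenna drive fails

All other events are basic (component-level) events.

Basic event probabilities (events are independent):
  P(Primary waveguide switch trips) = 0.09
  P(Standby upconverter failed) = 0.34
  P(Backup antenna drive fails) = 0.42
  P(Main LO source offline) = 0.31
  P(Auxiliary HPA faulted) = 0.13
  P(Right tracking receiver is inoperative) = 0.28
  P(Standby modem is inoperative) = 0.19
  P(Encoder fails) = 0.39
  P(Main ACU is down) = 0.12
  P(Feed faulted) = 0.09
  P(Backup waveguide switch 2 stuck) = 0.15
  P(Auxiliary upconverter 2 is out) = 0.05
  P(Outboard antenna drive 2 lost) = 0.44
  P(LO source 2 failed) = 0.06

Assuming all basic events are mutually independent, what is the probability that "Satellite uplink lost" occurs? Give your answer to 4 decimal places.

0.6614

P(Power amp unavailable) [OR] = 1 − (1−0.09) × (1−0.34) × (1−0.42) = 0.651652
P(Backup chain fails) [AND] = 0.31 × 0.13 = 0.040300
P(Modem stage inoperative) [AND] = 0.19 × 0.39 × 0.12 × 0.09 = 0.000800
P(Tracking loop down) [OR] = 1 − (1−0.000800) × (1−0.15) × (1−0.05) = 0.193146
P(Antenna path fails) [OR] = 1 − (1−0.28) × (1−0.193146) × (1−0.44) × (1−0.06) = 0.694196
P(Transmit chain down) [AND] = 0.040300 × 0.694196 = 0.027976
P(Satellite uplink lost) [OR] = 1 − (1−0.651652) × (1−0.027976) = 0.661397
Rounded to 4 decimal places: P(Satellite uplink lost) ≈ 0.6614.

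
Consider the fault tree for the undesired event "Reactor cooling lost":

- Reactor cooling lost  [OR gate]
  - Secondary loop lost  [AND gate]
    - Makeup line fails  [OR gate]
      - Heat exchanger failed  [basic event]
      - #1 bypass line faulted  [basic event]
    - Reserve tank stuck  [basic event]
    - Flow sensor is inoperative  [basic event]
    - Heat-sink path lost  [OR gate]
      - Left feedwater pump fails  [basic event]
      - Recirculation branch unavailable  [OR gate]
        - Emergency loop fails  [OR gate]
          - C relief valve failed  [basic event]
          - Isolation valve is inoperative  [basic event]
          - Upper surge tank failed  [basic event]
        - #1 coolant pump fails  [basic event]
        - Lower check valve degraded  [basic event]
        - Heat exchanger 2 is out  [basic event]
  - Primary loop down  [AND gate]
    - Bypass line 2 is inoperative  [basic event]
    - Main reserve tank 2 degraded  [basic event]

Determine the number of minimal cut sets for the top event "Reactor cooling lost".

15

Makeup line fails [OR]: union of children's cut sets → 2 cut set(s).
Emergency loop fails [OR]: union of children's cut sets → 3 cut set(s).
Recirculation branch unavailable [OR]: union of children's cut sets → 6 cut set(s).
Heat-sink path lost [OR]: union of children's cut sets → 7 cut set(s).
Secondary loop lost [AND]: one cut set from each child combined → 2 × 1 × 1 × 7 = 14 cut set(s).
Primary loop down [AND]: one cut set from each child combined → 1 × 1 = 1 cut set(s).
Reactor cooling lost [OR]: union of children's cut sets → 15 cut set(s).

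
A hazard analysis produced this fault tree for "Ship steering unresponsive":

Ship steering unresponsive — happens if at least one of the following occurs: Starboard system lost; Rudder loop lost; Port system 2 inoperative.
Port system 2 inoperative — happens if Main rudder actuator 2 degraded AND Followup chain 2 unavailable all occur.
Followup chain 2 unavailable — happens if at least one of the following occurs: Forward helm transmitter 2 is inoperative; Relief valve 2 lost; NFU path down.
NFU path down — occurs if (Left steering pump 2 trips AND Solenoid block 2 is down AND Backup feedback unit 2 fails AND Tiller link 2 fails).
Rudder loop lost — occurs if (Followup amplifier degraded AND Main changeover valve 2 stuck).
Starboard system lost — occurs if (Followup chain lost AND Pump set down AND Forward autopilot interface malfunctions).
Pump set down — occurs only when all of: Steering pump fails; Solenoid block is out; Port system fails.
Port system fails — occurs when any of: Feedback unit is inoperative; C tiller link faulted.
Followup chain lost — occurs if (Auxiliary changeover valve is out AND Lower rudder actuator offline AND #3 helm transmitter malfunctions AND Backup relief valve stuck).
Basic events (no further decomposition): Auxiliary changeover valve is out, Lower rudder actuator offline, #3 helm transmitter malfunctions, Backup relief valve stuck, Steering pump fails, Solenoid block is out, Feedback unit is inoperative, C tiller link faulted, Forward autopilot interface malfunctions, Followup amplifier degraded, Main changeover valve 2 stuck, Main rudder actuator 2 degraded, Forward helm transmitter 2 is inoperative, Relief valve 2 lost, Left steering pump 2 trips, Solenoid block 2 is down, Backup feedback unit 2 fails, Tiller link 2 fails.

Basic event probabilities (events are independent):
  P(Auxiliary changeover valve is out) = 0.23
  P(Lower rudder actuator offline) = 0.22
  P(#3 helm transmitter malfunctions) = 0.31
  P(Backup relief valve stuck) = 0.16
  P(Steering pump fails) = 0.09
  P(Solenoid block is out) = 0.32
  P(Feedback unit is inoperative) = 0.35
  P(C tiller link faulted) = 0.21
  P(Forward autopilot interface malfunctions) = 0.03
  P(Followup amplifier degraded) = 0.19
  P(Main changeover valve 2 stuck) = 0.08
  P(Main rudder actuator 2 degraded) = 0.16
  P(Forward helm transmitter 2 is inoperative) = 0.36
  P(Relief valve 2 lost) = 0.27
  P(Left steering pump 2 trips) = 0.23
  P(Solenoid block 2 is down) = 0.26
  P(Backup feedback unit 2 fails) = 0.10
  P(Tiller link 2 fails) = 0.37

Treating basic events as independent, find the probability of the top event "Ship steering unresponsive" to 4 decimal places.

0.0993

P(Followup chain lost) [AND] = 0.23 × 0.22 × 0.31 × 0.16 = 0.002510
P(Port system fails) [OR] = 1 − (1−0.35) × (1−0.21) = 0.486500
P(Pump set down) [AND] = 0.09 × 0.32 × 0.486500 = 0.014011
P(Starboard system lost) [AND] = 0.002510 × 0.014011 × 0.03 = 0.000001
P(Rudder loop lost) [AND] = 0.19 × 0.08 = 0.015200
P(NFU path down) [AND] = 0.23 × 0.26 × 0.10 × 0.37 = 0.002213
P(Followup chain 2 unavailable) [OR] = 1 − (1−0.36) × (1−0.27) × (1−0.002213) = 0.533834
P(Port system 2 inoperative) [AND] = 0.16 × 0.533834 = 0.085413
P(Ship steering unresponsive) [OR] = 1 − (1−0.000001) × (1−0.015200) × (1−0.085413) = 0.099316
Rounded to 4 decimal places: P(Ship steering unresponsive) ≈ 0.0993.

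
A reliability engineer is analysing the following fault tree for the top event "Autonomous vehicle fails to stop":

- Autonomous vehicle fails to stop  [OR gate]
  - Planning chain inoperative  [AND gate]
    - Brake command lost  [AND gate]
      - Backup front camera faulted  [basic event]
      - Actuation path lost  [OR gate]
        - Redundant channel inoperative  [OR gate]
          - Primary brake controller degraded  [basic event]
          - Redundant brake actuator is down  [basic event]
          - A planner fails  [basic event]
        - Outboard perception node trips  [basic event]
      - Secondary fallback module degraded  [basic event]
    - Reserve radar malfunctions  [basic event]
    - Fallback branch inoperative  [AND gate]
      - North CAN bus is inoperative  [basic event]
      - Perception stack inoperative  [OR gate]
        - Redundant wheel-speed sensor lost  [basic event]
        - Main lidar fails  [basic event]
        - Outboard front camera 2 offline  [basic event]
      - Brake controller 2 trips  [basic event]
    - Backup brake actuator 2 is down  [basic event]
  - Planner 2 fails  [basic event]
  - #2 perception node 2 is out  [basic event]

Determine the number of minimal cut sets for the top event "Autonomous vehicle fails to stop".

Redundant channel inoperative [OR]: union of children's cut sets → 3 cut set(s).
Actuation path lost [OR]: union of children's cut sets → 4 cut set(s).
Brake command lost [AND]: one cut set from each child combined → 1 × 4 × 1 = 4 cut set(s).
Perception stack inoperative [OR]: union of children's cut sets → 3 cut set(s).
Fallback branch inoperative [AND]: one cut set from each child combined → 1 × 3 × 1 = 3 cut set(s).
Planning chain inoperative [AND]: one cut set from each child combined → 4 × 1 × 3 × 1 = 12 cut set(s).
Autonomous vehicle fails to stop [OR]: union of children's cut sets → 14 cut set(s).

14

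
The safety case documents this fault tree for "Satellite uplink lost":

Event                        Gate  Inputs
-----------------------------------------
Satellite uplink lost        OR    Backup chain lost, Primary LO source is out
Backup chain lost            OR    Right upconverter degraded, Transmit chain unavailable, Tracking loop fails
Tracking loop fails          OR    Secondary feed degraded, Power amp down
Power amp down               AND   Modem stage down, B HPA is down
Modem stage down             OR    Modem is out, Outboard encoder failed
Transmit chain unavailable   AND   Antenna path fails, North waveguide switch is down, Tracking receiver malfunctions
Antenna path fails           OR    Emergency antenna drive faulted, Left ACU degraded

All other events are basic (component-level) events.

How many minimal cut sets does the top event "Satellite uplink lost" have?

Antenna path fails [OR]: union of children's cut sets → 2 cut set(s).
Transmit chain unavailable [AND]: one cut set from each child combined → 2 × 1 × 1 = 2 cut set(s).
Modem stage down [OR]: union of children's cut sets → 2 cut set(s).
Power amp down [AND]: one cut set from each child combined → 2 × 1 = 2 cut set(s).
Tracking loop fails [OR]: union of children's cut sets → 3 cut set(s).
Backup chain lost [OR]: union of children's cut sets → 6 cut set(s).
Satellite uplink lost [OR]: union of children's cut sets → 7 cut set(s).
Minimal cut sets: {Right upconverter degraded}; {Emergency antenna drive faulted, North waveguide switch is down, Tracking receiver malfunctions}; {Left ACU degraded, North waveguide switch is down, Tracking receiver malfunctions}; {Secondary feed degraded}; {B HPA is down, Modem is out}; {B HPA is down, Outboard encoder failed}; {Primary LO source is out}.

7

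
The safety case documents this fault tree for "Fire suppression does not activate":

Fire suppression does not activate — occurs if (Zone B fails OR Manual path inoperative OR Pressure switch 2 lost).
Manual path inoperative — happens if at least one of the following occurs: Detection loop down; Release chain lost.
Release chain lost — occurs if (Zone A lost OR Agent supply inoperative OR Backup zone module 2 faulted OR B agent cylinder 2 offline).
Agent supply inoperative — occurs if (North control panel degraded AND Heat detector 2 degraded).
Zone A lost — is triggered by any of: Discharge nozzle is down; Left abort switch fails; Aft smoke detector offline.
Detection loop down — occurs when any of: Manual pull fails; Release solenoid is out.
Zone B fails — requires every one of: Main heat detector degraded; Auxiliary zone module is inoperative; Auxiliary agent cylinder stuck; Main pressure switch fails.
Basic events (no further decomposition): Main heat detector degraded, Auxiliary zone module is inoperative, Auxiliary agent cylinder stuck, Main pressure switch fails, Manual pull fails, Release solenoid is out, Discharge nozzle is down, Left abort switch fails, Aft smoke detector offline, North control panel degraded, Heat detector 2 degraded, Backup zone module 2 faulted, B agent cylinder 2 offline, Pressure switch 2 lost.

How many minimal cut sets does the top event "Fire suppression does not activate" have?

10

Zone B fails [AND]: one cut set from each child combined → 1 × 1 × 1 × 1 = 1 cut set(s).
Detection loop down [OR]: union of children's cut sets → 2 cut set(s).
Zone A lost [OR]: union of children's cut sets → 3 cut set(s).
Agent supply inoperative [AND]: one cut set from each child combined → 1 × 1 = 1 cut set(s).
Release chain lost [OR]: union of children's cut sets → 6 cut set(s).
Manual path inoperative [OR]: union of children's cut sets → 8 cut set(s).
Fire suppression does not activate [OR]: union of children's cut sets → 10 cut set(s).
Minimal cut sets: {Auxiliary agent cylinder stuck, Auxiliary zone module is inoperative, Main heat detector degraded, Main pressure switch fails}; {Manual pull fails}; {Release solenoid is out}; {Discharge nozzle is down}; {Left abort switch fails}; {Aft smoke detector offline}; {Heat detector 2 degraded, North control panel degraded}; {Backup zone module 2 faulted}; {B agent cylinder 2 offline}; {Pressure switch 2 lost}.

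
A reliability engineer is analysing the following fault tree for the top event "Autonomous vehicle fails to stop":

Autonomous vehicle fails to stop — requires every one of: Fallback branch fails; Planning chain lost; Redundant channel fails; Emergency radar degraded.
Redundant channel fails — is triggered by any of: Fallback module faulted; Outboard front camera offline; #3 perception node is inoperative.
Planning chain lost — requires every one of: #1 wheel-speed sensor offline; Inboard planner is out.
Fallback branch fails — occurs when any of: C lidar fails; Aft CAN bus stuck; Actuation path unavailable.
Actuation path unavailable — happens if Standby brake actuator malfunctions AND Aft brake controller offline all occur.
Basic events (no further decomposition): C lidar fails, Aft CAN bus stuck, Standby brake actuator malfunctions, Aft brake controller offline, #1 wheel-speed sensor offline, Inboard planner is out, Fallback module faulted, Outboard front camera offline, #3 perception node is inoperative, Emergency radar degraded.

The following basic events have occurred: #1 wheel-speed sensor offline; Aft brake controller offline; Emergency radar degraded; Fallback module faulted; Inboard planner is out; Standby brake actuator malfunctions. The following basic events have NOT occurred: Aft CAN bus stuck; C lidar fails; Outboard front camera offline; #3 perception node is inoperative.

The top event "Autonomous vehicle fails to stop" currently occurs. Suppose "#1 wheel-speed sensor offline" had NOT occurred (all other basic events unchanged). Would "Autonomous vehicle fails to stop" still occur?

Counterfactual: set "#1 wheel-speed sensor offline" to not occurred.
Actuation path unavailable [AND]: Standby brake actuator malfunctions=occurs, Aft brake controller offline=occurs → all inputs occur → occurs.
Fallback branch fails [OR]: C lidar fails=not, Aft CAN bus stuck=not, Actuation path unavailable=occurs → at least one input occurs → occurs.
Planning chain lost [AND]: #1 wheel-speed sensor offline=not, Inboard planner is out=occurs → not all inputs occur → does not occur.
Redundant channel fails [OR]: Fallback module faulted=occurs, Outboard front camera offline=not, #3 perception node is inoperative=not → at least one input occurs → occurs.
Autonomous vehicle fails to stop [AND]: Fallback branch fails=occurs, Planning chain lost=not, Redundant channel fails=occurs, Emergency radar degraded=occurs → not all inputs occur → does not occur.

No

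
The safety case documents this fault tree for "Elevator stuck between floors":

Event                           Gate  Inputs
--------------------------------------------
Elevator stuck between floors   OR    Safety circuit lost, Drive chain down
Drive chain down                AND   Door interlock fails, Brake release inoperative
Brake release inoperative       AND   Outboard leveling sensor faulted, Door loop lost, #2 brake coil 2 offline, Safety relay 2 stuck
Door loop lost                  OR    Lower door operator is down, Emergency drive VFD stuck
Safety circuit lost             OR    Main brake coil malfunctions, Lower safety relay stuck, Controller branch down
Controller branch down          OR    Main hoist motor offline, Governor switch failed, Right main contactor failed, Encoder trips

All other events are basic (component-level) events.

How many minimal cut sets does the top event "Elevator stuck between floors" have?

8

Controller branch down [OR]: union of children's cut sets → 4 cut set(s).
Safety circuit lost [OR]: union of children's cut sets → 6 cut set(s).
Door loop lost [OR]: union of children's cut sets → 2 cut set(s).
Brake release inoperative [AND]: one cut set from each child combined → 1 × 2 × 1 × 1 = 2 cut set(s).
Drive chain down [AND]: one cut set from each child combined → 1 × 2 = 2 cut set(s).
Elevator stuck between floors [OR]: union of children's cut sets → 8 cut set(s).
Minimal cut sets: {Main brake coil malfunctions}; {Lower safety relay stuck}; {Main hoist motor offline}; {Governor switch failed}; {Right main contactor failed}; {Encoder trips}; {#2 brake coil 2 offline, Door interlock fails, Lower door operator is down, Outboard leveling sensor faulted, Safety relay 2 stuck}; {#2 brake coil 2 offline, Door interlock fails, Emergency drive VFD stuck, Outboard leveling sensor faulted, Safety relay 2 stuck}.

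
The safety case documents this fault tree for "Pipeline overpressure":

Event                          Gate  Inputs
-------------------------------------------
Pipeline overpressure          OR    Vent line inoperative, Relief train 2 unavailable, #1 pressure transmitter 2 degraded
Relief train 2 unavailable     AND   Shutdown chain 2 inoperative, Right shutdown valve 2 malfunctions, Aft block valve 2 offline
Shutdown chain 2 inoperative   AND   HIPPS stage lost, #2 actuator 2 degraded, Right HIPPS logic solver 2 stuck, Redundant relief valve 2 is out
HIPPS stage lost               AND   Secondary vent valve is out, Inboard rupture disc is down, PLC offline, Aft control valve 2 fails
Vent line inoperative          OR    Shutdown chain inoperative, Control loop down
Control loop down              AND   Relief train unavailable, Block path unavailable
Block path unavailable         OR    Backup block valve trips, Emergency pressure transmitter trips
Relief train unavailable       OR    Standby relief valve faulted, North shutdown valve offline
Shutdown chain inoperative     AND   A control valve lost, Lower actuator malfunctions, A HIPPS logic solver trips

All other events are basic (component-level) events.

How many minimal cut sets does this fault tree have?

Shutdown chain inoperative [AND]: one cut set from each child combined → 1 × 1 × 1 = 1 cut set(s).
Relief train unavailable [OR]: union of children's cut sets → 2 cut set(s).
Block path unavailable [OR]: union of children's cut sets → 2 cut set(s).
Control loop down [AND]: one cut set from each child combined → 2 × 2 = 4 cut set(s).
Vent line inoperative [OR]: union of children's cut sets → 5 cut set(s).
HIPPS stage lost [AND]: one cut set from each child combined → 1 × 1 × 1 × 1 = 1 cut set(s).
Shutdown chain 2 inoperative [AND]: one cut set from each child combined → 1 × 1 × 1 × 1 = 1 cut set(s).
Relief train 2 unavailable [AND]: one cut set from each child combined → 1 × 1 × 1 = 1 cut set(s).
Pipeline overpressure [OR]: union of children's cut sets → 7 cut set(s).
Minimal cut sets: {A HIPPS logic solver trips, A control valve lost, Lower actuator malfunctions}; {Backup block valve trips, Standby relief valve faulted}; {Emergency pressure transmitter trips, Standby relief valve faulted}; {Backup block valve trips, North shutdown valve offline}; {Emergency pressure transmitter trips, North shutdown valve offline}; {#2 actuator 2 degraded, Aft block valve 2 offline, Aft control valve 2 fails, Inboard rupture disc is down, PLC offline, Redundant relief valve 2 is out, Right HIPPS logic solver 2 stuck, Right shutdown valve 2 malfunctions, Secondary vent valve is out}; {#1 pressure transmitter 2 degraded}.

7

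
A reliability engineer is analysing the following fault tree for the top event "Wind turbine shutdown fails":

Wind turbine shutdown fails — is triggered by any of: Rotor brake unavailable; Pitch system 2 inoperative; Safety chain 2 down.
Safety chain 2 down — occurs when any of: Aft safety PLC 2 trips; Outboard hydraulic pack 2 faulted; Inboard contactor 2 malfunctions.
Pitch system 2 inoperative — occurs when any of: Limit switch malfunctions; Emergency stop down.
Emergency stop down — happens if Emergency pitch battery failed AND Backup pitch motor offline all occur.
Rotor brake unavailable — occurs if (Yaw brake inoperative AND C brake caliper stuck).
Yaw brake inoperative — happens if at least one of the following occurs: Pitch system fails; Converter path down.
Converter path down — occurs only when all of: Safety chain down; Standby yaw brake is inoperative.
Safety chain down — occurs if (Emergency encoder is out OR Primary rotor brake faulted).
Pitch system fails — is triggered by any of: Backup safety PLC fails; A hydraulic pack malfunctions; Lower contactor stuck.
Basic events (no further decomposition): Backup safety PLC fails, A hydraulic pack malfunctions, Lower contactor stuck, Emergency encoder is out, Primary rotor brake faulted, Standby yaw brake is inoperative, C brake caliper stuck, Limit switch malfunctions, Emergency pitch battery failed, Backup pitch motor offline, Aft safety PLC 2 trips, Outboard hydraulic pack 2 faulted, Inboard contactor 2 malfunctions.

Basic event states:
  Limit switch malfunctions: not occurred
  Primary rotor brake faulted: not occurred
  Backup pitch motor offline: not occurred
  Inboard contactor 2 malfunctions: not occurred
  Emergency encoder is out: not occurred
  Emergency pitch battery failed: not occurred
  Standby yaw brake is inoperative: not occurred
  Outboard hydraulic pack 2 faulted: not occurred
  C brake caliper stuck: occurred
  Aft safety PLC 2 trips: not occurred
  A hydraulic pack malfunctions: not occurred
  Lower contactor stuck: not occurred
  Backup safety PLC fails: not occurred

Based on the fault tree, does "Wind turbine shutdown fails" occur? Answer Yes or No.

Pitch system fails [OR]: Backup safety PLC fails=not, A hydraulic pack malfunctions=not, Lower contactor stuck=not → no input occurs → does not occur.
Safety chain down [OR]: Emergency encoder is out=not, Primary rotor brake faulted=not → no input occurs → does not occur.
Converter path down [AND]: Safety chain down=not, Standby yaw brake is inoperative=not → not all inputs occur → does not occur.
Yaw brake inoperative [OR]: Pitch system fails=not, Converter path down=not → no input occurs → does not occur.
Rotor brake unavailable [AND]: Yaw brake inoperative=not, C brake caliper stuck=occurs → not all inputs occur → does not occur.
Emergency stop down [AND]: Emergency pitch battery failed=not, Backup pitch motor offline=not → not all inputs occur → does not occur.
Pitch system 2 inoperative [OR]: Limit switch malfunctions=not, Emergency stop down=not → no input occurs → does not occur.
Safety chain 2 down [OR]: Aft safety PLC 2 trips=not, Outboard hydraulic pack 2 faulted=not, Inboard contactor 2 malfunctions=not → no input occurs → does not occur.
Wind turbine shutdown fails [OR]: Rotor brake unavailable=not, Pitch system 2 inoperative=not, Safety chain 2 down=not → no input occurs → does not occur.

No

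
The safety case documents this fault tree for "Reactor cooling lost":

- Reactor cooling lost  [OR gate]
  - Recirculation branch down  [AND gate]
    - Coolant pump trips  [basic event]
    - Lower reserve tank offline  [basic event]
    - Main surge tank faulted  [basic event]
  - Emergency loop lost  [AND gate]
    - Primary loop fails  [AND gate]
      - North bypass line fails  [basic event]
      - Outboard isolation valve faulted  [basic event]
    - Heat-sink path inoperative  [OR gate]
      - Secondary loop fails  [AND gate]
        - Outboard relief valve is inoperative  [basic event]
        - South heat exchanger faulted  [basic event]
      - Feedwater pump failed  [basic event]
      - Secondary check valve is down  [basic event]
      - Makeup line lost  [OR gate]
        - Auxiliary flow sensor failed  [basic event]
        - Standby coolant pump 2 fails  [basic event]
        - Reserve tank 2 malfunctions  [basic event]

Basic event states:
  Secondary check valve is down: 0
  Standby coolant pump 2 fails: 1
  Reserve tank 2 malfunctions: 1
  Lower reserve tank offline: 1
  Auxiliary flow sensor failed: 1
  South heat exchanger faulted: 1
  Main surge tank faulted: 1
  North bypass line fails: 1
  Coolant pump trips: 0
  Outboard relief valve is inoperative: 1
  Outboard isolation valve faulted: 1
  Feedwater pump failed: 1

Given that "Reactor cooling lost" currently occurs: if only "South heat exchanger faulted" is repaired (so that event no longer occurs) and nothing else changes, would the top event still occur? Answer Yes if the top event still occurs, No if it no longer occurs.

Counterfactual: set "South heat exchanger faulted" to not occurred.
Recirculation branch down [AND]: Coolant pump trips=not, Lower reserve tank offline=occurs, Main surge tank faulted=occurs → not all inputs occur → does not occur.
Primary loop fails [AND]: North bypass line fails=occurs, Outboard isolation valve faulted=occurs → all inputs occur → occurs.
Secondary loop fails [AND]: Outboard relief valve is inoperative=occurs, South heat exchanger faulted=not → not all inputs occur → does not occur.
Makeup line lost [OR]: Auxiliary flow sensor failed=occurs, Standby coolant pump 2 fails=occurs, Reserve tank 2 malfunctions=occurs → at least one input occurs → occurs.
Heat-sink path inoperative [OR]: Secondary loop fails=not, Feedwater pump failed=occurs, Secondary check valve is down=not, Makeup line lost=occurs → at least one input occurs → occurs.
Emergency loop lost [AND]: Primary loop fails=occurs, Heat-sink path inoperative=occurs → all inputs occur → occurs.
Reactor cooling lost [OR]: Recirculation branch down=not, Emergency loop lost=occurs → at least one input occurs → occurs.

Yes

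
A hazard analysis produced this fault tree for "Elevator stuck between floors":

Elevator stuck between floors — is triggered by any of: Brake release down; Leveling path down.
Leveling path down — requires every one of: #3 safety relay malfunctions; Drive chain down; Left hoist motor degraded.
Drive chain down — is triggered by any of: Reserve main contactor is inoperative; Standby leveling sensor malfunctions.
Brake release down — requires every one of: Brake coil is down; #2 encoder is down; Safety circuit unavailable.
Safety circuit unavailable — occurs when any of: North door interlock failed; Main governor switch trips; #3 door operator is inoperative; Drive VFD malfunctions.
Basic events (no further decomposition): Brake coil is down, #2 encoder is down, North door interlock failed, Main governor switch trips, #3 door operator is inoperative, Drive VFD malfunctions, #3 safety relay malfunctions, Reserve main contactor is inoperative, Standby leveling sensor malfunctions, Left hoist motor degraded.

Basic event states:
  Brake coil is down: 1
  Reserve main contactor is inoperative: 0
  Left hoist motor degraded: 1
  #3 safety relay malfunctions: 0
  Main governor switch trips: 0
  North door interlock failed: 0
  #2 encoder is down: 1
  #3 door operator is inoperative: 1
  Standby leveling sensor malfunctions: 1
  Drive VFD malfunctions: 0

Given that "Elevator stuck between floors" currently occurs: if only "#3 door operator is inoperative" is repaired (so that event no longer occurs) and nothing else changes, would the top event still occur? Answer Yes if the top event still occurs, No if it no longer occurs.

No

Counterfactual: set "#3 door operator is inoperative" to not occurred.
Safety circuit unavailable [OR]: North door interlock failed=not, Main governor switch trips=not, #3 door operator is inoperative=not, Drive VFD malfunctions=not → no input occurs → does not occur.
Brake release down [AND]: Brake coil is down=occurs, #2 encoder is down=occurs, Safety circuit unavailable=not → not all inputs occur → does not occur.
Drive chain down [OR]: Reserve main contactor is inoperative=not, Standby leveling sensor malfunctions=occurs → at least one input occurs → occurs.
Leveling path down [AND]: #3 safety relay malfunctions=not, Drive chain down=occurs, Left hoist motor degraded=occurs → not all inputs occur → does not occur.
Elevator stuck between floors [OR]: Brake release down=not, Leveling path down=not → no input occurs → does not occur.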